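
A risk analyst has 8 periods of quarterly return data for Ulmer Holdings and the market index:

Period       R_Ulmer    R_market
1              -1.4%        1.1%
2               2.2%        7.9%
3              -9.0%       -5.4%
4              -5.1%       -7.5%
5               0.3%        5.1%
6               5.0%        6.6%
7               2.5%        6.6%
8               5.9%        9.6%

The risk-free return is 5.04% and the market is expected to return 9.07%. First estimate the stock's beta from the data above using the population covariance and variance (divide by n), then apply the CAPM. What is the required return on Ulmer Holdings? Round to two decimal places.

8.03%

Mean R_i = (-1.4 + 2.2 − 9.0 − 5.1 + 0.3 + 5.0 + 2.5 + 5.9) / 8 = 0.0500%
Mean R_m = (1.1 + 7.9 − 5.4 − 7.5 + 5.1 + 6.6 + 6.6 + 9.6) / 8 = 3.0000%
Σ(R_i − R̄_i)(R_m − R̄_m) = 209.1600  ⇒  Cov = 209.1600 / 8 = 26.1450
Σ(R_m − R̄_m)² = 282.3200  ⇒  Var(R_m) = 282.3200 / 8 = 35.2900
β = Cov / Var(R_m) = 26.1450 / 35.2900 = 0.7409
MRP = 9.07% − 5.04% = 4.03%
E(R) = R_f + β × MRP = 5.04% + 0.7409 × 4.03% = 8.03%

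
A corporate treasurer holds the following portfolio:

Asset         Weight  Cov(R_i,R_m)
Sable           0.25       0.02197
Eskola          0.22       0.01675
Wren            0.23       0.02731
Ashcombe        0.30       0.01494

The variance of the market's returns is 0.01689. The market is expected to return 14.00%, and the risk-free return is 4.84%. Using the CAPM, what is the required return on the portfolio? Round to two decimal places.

β_Sable = 0.02197 / 0.01689 = 1.3008
β_Eskola = 0.01675 / 0.01689 = 0.9917
β_Wren = 0.02731 / 0.01689 = 1.6169
β_Ashcombe = 0.01494 / 0.01689 = 0.8845
β_P = Σ w_i β_i = 0.25×1.3008 + 0.22×0.9917 + 0.23×1.6169 + 0.30×0.8845 = 1.1806
MRP = 14.00% − 4.84% = 9.16%
E(R_P) = R_f + β_P × MRP = 4.84% + 1.1806 × 9.16% = 15.65%

15.65%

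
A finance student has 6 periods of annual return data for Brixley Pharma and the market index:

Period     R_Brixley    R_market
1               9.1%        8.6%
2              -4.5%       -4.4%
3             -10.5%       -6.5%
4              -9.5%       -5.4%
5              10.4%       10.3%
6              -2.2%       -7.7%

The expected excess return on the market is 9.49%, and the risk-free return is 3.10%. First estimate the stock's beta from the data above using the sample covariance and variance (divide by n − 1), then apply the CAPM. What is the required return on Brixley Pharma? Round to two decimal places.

Mean R_i = (9.1 − 4.5 − 10.5 − 9.5 + 10.4 − 2.2) / 6 = -1.2000%
Mean R_m = (8.6 − 4.4 − 6.5 − 5.4 + 10.3 − 7.7) / 6 = -0.8500%
Σ(R_i − R̄_i)(R_m − R̄_m) = 335.5500  ⇒  Cov = 335.5500 / 5 = 67.1100
Σ(R_m − R̄_m)² = 325.7750  ⇒  Var(R_m) = 325.7750 / 5 = 65.1550
β = Cov / Var(R_m) = 67.1100 / 65.1550 = 1.0300
E(R) = R_f + β × MRP = 3.10% + 1.0300 × 9.49% = 12.87%

12.87%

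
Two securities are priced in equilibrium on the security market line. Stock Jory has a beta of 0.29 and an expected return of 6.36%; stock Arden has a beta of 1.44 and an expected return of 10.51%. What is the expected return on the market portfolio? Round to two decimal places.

8.92%

Both satisfy E(R) = R_f + β·MRP, so the slope of the SML is
MRP = (10.51% − 6.36%) / (1.44 − 0.29) = 4.15% / 1.15 = 3.6087%
R_f = E(R_Jory) − β_Jory·MRP = 6.36% − 0.29 × 3.6087% = 5.3135%
E(R_m) = R_f + MRP = 5.3135% + 3.6087% = 8.92%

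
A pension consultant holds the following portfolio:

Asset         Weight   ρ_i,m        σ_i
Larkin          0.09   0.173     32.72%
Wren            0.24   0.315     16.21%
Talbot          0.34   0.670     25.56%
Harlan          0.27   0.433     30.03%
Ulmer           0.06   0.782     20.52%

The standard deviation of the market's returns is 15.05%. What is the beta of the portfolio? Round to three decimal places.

β_Larkin = 0.173 × 32.72% / 15.05% = 0.3761
β_Wren = 0.315 × 16.21% / 15.05% = 0.3393
β_Talbot = 0.670 × 25.56% / 15.05% = 1.1379
β_Harlan = 0.433 × 30.03% / 15.05% = 0.8640
β_Ulmer = 0.782 × 20.52% / 15.05% = 1.0662
β_P = Σ w_i β_i = 0.09×0.3761 + 0.24×0.3393 + 0.34×1.1379 + 0.27×0.8640 + 0.06×1.0662 = 0.7994

0.799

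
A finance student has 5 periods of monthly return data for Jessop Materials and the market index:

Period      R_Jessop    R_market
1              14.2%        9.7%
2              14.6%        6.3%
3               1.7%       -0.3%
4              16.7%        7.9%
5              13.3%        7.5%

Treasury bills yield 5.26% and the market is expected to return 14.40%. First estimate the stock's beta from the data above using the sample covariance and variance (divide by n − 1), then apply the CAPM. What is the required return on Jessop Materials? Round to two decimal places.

Mean R_i = (14.2 + 14.6 + 1.7 + 16.7 + 13.3) / 5 = 12.1000%
Mean R_m = (9.7 + 6.3 − 0.3 + 7.9 + 7.5) / 5 = 6.2200%
Σ(R_i − R̄_i)(R_m − R̄_m) = 84.5800  ⇒  Cov = 84.5800 / 4 = 21.1450
Σ(R_m − R̄_m)² = 59.0880  ⇒  Var(R_m) = 59.0880 / 4 = 14.7720
β = Cov / Var(R_m) = 21.1450 / 14.7720 = 1.4314
MRP = 14.40% − 5.26% = 9.14%
E(R) = R_f + β × MRP = 5.26% + 1.4314 × 9.14% = 18.34%

18.34%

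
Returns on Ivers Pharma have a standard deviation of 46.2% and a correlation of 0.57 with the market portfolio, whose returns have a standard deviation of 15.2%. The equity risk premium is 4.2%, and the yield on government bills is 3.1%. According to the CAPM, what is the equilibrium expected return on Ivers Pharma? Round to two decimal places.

10.38%

β = ρ × σ_i / σ_m = 0.57 × 46.2% / 15.2% = 1.7325
E(R) = 3.1% + 1.7325 × 4.2% = 10.38%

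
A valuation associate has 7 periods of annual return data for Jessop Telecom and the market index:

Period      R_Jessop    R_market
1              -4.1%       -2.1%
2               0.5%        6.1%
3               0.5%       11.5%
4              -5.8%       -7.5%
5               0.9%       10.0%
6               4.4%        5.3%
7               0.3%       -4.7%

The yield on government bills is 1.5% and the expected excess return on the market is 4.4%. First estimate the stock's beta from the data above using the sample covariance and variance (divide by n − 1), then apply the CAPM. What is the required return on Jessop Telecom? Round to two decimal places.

Mean R_i = (-4.1 + 0.5 + 0.5 − 5.8 + 0.9 + 4.4 + 0.3) / 7 = -0.4714%
Mean R_m = (-2.1 + 6.1 + 11.5 − 7.5 + 10.0 + 5.3 − 4.7) / 7 = 2.6571%
Σ(R_i − R̄_i)(R_m − R̄_m) = 100.5886  ⇒  Cov = 100.5886 / 6 = 16.7648
Σ(R_m − R̄_m)² = 330.8771  ⇒  Var(R_m) = 330.8771 / 6 = 55.1462
β = Cov / Var(R_m) = 16.7648 / 55.1462 = 0.3040
E(R) = R_f + β × MRP = 1.5% + 0.3040 × 4.4% = 2.84%

2.84%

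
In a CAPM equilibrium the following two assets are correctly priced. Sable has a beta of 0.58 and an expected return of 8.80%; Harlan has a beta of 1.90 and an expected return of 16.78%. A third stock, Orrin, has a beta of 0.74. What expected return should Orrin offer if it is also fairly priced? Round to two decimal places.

MRP (SML slope) = (16.78% − 8.80%) / (1.90 − 0.58) = 7.98% / 1.32 = 6.0455%
R_f (intercept) = 8.80% − 0.58 × 6.0455% = 5.2936%
E(R_Orrin) = R_f + β × MRP = 5.2936% + 0.74 × 6.0455% = 9.77%

9.77%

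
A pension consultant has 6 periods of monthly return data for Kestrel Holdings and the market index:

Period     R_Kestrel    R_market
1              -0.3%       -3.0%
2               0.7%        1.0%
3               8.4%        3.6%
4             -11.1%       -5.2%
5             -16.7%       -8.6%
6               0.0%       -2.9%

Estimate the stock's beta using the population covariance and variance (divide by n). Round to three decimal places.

1.964

Mean R_i = (-0.3 + 0.7 + 8.4 − 11.1 − 16.7 + 0.0) / 6 = -3.1667%
Mean R_m = (-3.0 + 1.0 + 3.6 − 5.2 − 8.6 − 2.9) / 6 = -2.5167%
Σ(R_i − R̄_i)(R_m − R̄_m) = 185.3633  ⇒  Cov = 185.3633 / 6 = 30.8939
Σ(R_m − R̄_m)² = 94.3683  ⇒  Var(R_m) = 94.3683 / 6 = 15.7281
β = Cov / Var(R_m) = 30.8939 / 15.7281 = 1.9642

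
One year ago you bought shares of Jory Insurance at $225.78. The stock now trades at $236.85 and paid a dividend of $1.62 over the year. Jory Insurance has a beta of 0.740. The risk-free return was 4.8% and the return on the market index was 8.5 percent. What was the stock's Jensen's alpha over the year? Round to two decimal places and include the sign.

-1.92%

Realised HPR = (P1 + D1 − P0) / P0 = (236.85 + 1.62 − 225.78) / 225.78 = 12.69 / 225.78 = 5.6205%
MRP = 8.5% − 4.8% = 3.70%
CAPM required = R_f + β·MRP = 4.8% + 0.740 × 3.7% = 7.5380%
α = realised − required = 5.6205% − 7.5380% = -1.92%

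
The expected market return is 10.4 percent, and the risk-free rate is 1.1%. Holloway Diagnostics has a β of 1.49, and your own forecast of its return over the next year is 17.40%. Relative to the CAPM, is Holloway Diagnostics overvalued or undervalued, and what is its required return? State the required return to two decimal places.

Undervalued; required return 14.96%

MRP = 10.4% − 1.1% = 9.30%
Required return = R_f + β·MRP = 1.1% + 1.49 × 9.3% = 14.96%
Forecast 17.40% > required 14.96% → the stock plots above the SML → undervalued.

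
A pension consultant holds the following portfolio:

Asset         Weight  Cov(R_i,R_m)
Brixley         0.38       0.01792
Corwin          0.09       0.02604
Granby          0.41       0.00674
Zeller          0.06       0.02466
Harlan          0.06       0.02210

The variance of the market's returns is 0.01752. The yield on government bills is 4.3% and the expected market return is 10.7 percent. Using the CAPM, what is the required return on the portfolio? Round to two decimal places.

9.68%

β_Brixley = 0.01792 / 0.01752 = 1.0228
β_Corwin = 0.02604 / 0.01752 = 1.4863
β_Granby = 0.00674 / 0.01752 = 0.3847
β_Zeller = 0.02466 / 0.01752 = 1.4075
β_Harlan = 0.02210 / 0.01752 = 1.2614
β_P = Σ w_i β_i = 0.38×1.0228 + 0.09×1.4863 + 0.41×0.3847 + 0.06×1.4075 + 0.06×1.2614 = 0.8403
MRP = 10.7% − 4.3% = 6.40%
E(R_P) = R_f + β_P × MRP = 4.3% + 0.8403 × 6.4% = 9.68%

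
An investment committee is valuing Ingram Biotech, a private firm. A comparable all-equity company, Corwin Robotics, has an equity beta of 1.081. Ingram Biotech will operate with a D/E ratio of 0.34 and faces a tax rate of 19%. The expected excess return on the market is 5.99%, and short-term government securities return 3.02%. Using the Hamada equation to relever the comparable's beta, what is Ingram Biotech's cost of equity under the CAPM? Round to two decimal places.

β_L = β_U × [1 + (1 − t)(D/E)] = 1.081 × [1 + (1 − 0.19) × 0.34]
    = 1.081 × [1 + 0.81 × 0.34] = 1.081 × 1.2754 = 1.3787
E(R) = R_f + β_L × MRP = 3.02% + 1.3787 × 5.99% = 11.28%

11.28%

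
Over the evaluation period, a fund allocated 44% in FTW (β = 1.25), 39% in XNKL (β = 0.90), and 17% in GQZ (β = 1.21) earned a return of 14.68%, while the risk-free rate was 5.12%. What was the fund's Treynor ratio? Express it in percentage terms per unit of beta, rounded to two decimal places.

8.64%

β_P = 0.44×1.25 + 0.39×0.90 + 0.17×1.21 = 1.1067
Treynor = (R_P − R_f) / β_P = (14.68% − 5.12%) / 1.1067 = 9.56% / 1.1067 = 8.64%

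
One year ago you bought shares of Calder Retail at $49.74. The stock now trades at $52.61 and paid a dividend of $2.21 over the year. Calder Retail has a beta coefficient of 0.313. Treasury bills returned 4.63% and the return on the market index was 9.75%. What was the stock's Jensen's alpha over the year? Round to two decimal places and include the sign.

+3.98%

Realised HPR = (P1 + D1 − P0) / P0 = (52.61 + 2.21 − 49.74) / 49.74 = 5.08 / 49.74 = 10.2131%
MRP = 9.75% − 4.63% = 5.12%
CAPM required = R_f + β·MRP = 4.63% + 0.313 × 5.12% = 6.23256%
α = realised − required = 10.2131% − 6.23256% = +3.98%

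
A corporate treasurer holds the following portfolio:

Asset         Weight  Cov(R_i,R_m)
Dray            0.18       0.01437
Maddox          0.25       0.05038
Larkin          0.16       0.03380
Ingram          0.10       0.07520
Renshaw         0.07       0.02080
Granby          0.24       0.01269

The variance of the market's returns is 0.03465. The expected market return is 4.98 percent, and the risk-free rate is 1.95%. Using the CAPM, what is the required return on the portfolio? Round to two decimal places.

β_Dray = 0.01437 / 0.03465 = 0.4147
β_Maddox = 0.05038 / 0.03465 = 1.4540
β_Larkin = 0.03380 / 0.03465 = 0.9755
β_Ingram = 0.07520 / 0.03465 = 2.1703
β_Renshaw = 0.02080 / 0.03465 = 0.6003
β_Granby = 0.01269 / 0.03465 = 0.3662
β_P = Σ w_i β_i = 0.18×0.4147 + 0.25×1.4540 + 0.16×0.9755 + 0.10×2.1703 + 0.07×0.6003 + 0.24×0.3662 = 0.9412
MRP = 4.98% − 1.95% = 3.03%
E(R_P) = R_f + β_P × MRP = 1.95% + 0.9412 × 3.03% = 4.80%

4.80%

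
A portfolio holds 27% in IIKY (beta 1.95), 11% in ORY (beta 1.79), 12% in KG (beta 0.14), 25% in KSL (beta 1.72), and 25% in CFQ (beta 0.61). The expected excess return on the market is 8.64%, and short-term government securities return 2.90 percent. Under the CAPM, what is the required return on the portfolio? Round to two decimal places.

β_P = Σ w_i β_i = 0.27×1.95 + 0.11×1.79 + 0.12×0.14 + 0.25×1.72 + 0.25×0.61 = 1.3227
E(R_P) = R_f + β_P × MRP = 2.90% + 1.3227 × 8.64% = 14.33%

14.33%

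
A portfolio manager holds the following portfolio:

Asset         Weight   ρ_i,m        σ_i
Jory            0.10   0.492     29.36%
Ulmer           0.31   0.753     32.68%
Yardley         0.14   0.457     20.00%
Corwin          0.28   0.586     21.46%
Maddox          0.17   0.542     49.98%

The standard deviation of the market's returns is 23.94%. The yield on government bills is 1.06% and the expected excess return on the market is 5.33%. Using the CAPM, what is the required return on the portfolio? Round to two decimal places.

β_Jory = 0.492 × 29.36% / 23.94% = 0.6034
β_Ulmer = 0.753 × 32.68% / 23.94% = 1.0279
β_Yardley = 0.457 × 20.00% / 23.94% = 0.3818
β_Corwin = 0.586 × 21.46% / 23.94% = 0.5253
β_Maddox = 0.542 × 49.98% / 23.94% = 1.1315
β_P = Σ w_i β_i = 0.10×0.6034 + 0.31×1.0279 + 0.14×0.3818 + 0.28×0.5253 + 0.17×1.1315 = 0.7719
E(R_P) = R_f + β_P × MRP = 1.06% + 0.7719 × 5.33% = 5.17%

5.17%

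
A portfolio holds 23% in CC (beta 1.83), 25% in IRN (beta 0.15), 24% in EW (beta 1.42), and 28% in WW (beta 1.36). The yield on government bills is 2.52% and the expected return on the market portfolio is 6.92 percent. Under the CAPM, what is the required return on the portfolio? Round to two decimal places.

β_P = Σ w_i β_i = 0.23×1.83 + 0.25×0.15 + 0.24×1.42 + 0.28×1.36 = 1.1800
MRP = 6.92% − 2.52% = 4.40%
E(R_P) = R_f + β_P × MRP = 2.52% + 1.1800 × 4.40% = 7.71%

7.71%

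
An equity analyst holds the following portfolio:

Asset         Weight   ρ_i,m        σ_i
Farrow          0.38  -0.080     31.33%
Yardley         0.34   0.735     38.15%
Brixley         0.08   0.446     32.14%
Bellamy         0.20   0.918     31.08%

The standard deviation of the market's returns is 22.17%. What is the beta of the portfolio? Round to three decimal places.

β_Farrow = -0.080 × 31.33% / 22.17% = -0.1131
β_Yardley = 0.735 × 38.15% / 22.17% = 1.2648
β_Brixley = 0.446 × 32.14% / 22.17% = 0.6466
β_Bellamy = 0.918 × 31.08% / 22.17% = 1.2869
β_P = Σ w_i β_i = 0.38×-0.1131 + 0.34×1.2648 + 0.08×0.6466 + 0.20×1.2869 = 0.6962

0.696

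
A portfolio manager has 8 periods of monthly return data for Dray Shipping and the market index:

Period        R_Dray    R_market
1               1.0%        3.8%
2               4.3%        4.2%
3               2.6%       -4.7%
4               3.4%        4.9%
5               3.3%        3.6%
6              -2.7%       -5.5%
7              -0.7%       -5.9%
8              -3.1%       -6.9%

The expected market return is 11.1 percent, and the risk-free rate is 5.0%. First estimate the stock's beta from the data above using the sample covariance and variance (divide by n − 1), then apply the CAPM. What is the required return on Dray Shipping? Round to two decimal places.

Mean R_i = (1.0 + 4.3 + 2.6 + 3.4 + 3.3 − 2.7 − 0.7 − 3.1) / 8 = 1.0125%
Mean R_m = (3.8 + 4.2 − 4.7 + 4.9 + 3.6 − 5.5 − 5.9 − 6.9) / 8 = -0.8125%
Σ(R_i − R̄_i)(R_m − R̄_m) = 85.1313  ⇒  Cov = 85.1313 / 7 = 12.1616
Σ(R_m − R̄_m)² = 198.5288  ⇒  Var(R_m) = 198.5288 / 7 = 28.3613
β = Cov / Var(R_m) = 12.1616 / 28.3613 = 0.4288
MRP = 11.1% − 5.0% = 6.10%
E(R) = R_f + β × MRP = 5.0% + 0.4288 × 6.1% = 7.62%

7.62%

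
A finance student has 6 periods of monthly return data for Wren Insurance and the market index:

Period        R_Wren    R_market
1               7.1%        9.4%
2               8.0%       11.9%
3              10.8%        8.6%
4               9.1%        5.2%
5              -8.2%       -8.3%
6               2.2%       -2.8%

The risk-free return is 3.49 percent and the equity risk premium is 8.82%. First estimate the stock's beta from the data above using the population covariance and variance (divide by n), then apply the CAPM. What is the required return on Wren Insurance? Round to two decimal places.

10.51%

Mean R_i = (7.1 + 8.0 + 10.8 + 9.1 − 8.2 + 2.2) / 6 = 4.8333%
Mean R_m = (9.4 + 11.9 + 8.6 + 5.2 − 8.3 − 2.8) / 6 = 4.0000%
Σ(R_i − R̄_i)(R_m − R̄_m) = 248.0400  ⇒  Cov = 248.0400 / 6 = 41.3400
Σ(R_m − R̄_m)² = 311.7000  ⇒  Var(R_m) = 311.7000 / 6 = 51.9500
β = Cov / Var(R_m) = 41.3400 / 51.9500 = 0.7958
E(R) = R_f + β × MRP = 3.49% + 0.7958 × 8.82% = 10.51%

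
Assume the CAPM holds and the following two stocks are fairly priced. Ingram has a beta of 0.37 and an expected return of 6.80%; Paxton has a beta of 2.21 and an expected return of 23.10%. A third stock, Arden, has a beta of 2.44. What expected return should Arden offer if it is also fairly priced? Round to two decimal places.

25.14%

MRP (SML slope) = (23.10% − 6.80%) / (2.21 − 0.37) = 16.30% / 1.84 = 8.8587%
R_f (intercept) = 6.80% − 0.37 × 8.8587% = 3.5223%
E(R_Arden) = R_f + β × MRP = 3.5223% + 2.44 × 8.8587% = 25.14%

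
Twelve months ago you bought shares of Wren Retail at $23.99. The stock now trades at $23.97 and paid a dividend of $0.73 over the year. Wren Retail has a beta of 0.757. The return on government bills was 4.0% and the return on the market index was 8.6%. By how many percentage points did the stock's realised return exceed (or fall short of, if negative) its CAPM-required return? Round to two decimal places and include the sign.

-4.52%

Realised HPR = (P1 + D1 − P0) / P0 = (23.97 + 0.73 − 23.99) / 23.99 = 0.71 / 23.99 = 2.9596%
MRP = 8.6% − 4.0% = 4.60%
CAPM required = R_f + β·MRP = 4.0% + 0.757 × 4.6% = 7.4822%
α = realised − required = 2.9596% − 7.4822% = -4.52%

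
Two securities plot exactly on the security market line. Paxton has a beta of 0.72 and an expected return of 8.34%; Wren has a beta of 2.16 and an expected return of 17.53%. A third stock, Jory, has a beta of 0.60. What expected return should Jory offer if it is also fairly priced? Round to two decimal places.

7.57%

MRP (SML slope) = (17.53% − 8.34%) / (2.16 − 0.72) = 9.19% / 1.44 = 6.3819%
R_f (intercept) = 8.34% − 0.72 × 6.3819% = 3.7450%
E(R_Jory) = R_f + β × MRP = 3.7450% + 0.60 × 6.3819% = 7.57%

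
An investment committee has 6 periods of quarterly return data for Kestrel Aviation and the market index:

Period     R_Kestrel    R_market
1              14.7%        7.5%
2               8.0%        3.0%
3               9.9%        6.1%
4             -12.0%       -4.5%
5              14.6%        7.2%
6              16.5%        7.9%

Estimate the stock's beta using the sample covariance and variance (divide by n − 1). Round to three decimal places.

Mean R_i = (14.7 + 8.0 + 9.9 − 12.0 + 14.6 + 16.5) / 6 = 8.6167%
Mean R_m = (7.5 + 3.0 + 6.1 − 4.5 + 7.2 + 7.9) / 6 = 4.5333%
Σ(R_i − R̄_i)(R_m − R̄_m) = 249.7367  ⇒  Cov = 249.7367 / 5 = 49.9473
Σ(R_m − R̄_m)² = 113.6533  ⇒  Var(R_m) = 113.6533 / 5 = 22.7307
β = Cov / Var(R_m) = 49.9473 / 22.7307 = 2.1973

2.197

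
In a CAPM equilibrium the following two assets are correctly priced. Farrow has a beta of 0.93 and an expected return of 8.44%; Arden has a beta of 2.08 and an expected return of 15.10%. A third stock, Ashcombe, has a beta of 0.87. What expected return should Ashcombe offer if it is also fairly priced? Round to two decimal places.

8.09%

MRP (SML slope) = (15.10% − 8.44%) / (2.08 − 0.93) = 6.66% / 1.15 = 5.7913%
R_f (intercept) = 8.44% − 0.93 × 5.7913% = 3.0541%
E(R_Ashcombe) = R_f + β × MRP = 3.0541% + 0.87 × 5.7913% = 8.09%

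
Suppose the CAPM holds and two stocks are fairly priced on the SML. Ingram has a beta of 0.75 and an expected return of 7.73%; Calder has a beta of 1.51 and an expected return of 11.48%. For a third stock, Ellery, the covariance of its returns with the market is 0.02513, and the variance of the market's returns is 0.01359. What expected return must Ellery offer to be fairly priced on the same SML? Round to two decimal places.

13.15%

MRP = (11.48% − 7.73%) / (1.51 − 0.75) = 4.9342%
R_f = 7.73% − 0.75 × 4.9342% = 4.0294%
β_Ellery = Cov / Var(R_m) = 0.02513 / 0.01359 = 1.8492
E(R_Ellery) = R_f + β × MRP = 4.0294% + 1.8492 × 4.9342% = 13.15%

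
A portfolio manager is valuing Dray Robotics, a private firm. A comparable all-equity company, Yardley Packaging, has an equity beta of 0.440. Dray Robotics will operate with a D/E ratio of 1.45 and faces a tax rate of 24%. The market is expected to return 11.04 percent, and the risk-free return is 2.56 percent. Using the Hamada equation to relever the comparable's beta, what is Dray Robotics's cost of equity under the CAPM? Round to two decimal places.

10.40%

β_L = β_U × [1 + (1 − t)(D/E)] = 0.440 × [1 + (1 − 0.24) × 1.45]
    = 0.440 × [1 + 0.76 × 1.45] = 0.440 × 2.1020 = 0.9249
MRP = 11.04% − 2.56% = 8.48%
E(R) = R_f + β_L × MRP = 2.56% + 0.9249 × 8.48% = 10.40%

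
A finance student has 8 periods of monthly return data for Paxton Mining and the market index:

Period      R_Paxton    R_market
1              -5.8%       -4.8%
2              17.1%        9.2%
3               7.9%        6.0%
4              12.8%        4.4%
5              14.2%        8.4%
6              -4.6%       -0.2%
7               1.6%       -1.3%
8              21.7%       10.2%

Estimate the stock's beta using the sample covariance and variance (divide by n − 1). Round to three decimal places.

1.742

Mean R_i = (-5.8 + 17.1 + 7.9 + 12.8 + 14.2 − 4.6 + 1.6 + 21.7) / 8 = 8.1125%
Mean R_m = (-4.8 + 9.2 + 6.0 + 4.4 + 8.4 − 0.2 − 1.3 + 10.2) / 8 = 3.9875%
Σ(R_i − R̄_i)(R_m − R̄_m) = 369.5513  ⇒  Cov = 369.5513 / 7 = 52.7930
Σ(R_m − R̄_m)² = 212.1688  ⇒  Var(R_m) = 212.1688 / 7 = 30.3098
β = Cov / Var(R_m) = 52.7930 / 30.3098 = 1.7418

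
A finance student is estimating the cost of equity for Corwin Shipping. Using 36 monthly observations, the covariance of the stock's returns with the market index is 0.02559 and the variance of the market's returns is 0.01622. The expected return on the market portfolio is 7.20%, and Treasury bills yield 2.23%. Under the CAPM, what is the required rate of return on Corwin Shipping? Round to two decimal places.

β = Cov(R_i, R_m) / Var(R_m) = 0.02559 / 0.01622 = 1.5777
MRP = 7.20% − 2.23% = 4.97%
E(R) = R_f + β × MRP = 2.23% + 1.5777 × 4.97% = 10.07%

10.07%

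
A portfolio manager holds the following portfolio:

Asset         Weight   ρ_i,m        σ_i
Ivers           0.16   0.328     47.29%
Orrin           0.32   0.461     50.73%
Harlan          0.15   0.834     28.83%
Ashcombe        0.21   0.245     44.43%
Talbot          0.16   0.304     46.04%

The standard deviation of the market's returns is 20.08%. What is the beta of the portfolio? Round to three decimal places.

β_Ivers = 0.328 × 47.29% / 20.08% = 0.7725
β_Orrin = 0.461 × 50.73% / 20.08% = 1.1647
β_Harlan = 0.834 × 28.83% / 20.08% = 1.1974
β_Ashcombe = 0.245 × 44.43% / 20.08% = 0.5421
β_Talbot = 0.304 × 46.04% / 20.08% = 0.6970
β_P = Σ w_i β_i = 0.16×0.7725 + 0.32×1.1647 + 0.15×1.1974 + 0.21×0.5421 + 0.16×0.6970 = 0.9013

0.901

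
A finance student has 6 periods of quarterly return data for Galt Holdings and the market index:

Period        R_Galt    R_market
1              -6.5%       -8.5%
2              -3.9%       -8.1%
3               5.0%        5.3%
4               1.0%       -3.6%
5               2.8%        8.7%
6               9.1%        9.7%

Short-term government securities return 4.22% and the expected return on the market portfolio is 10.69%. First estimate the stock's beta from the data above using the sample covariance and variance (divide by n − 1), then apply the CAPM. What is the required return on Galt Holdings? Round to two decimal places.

8.29%

Mean R_i = (-6.5 − 3.9 + 5.0 + 1.0 + 2.8 + 9.1) / 6 = 1.2500%
Mean R_m = (-8.5 − 8.1 + 5.3 − 3.6 + 8.7 + 9.7) / 6 = 0.5833%
Σ(R_i − R̄_i)(R_m − R̄_m) = 217.9950  ⇒  Cov = 217.9950 / 5 = 43.5990
Σ(R_m − R̄_m)² = 346.6483  ⇒  Var(R_m) = 346.6483 / 5 = 69.3297
β = Cov / Var(R_m) = 43.5990 / 69.3297 = 0.6289
MRP = 10.69% − 4.22% = 6.47%
E(R) = R_f + β × MRP = 4.22% + 0.6289 × 6.47% = 8.29%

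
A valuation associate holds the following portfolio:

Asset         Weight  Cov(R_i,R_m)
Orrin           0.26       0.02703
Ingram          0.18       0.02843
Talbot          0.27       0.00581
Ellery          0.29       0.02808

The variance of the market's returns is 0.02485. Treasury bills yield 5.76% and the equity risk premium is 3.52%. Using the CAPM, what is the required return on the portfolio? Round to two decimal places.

8.86%

β_Orrin = 0.02703 / 0.02485 = 1.0877
β_Ingram = 0.02843 / 0.02485 = 1.1441
β_Talbot = 0.00581 / 0.02485 = 0.2338
β_Ellery = 0.02808 / 0.02485 = 1.1300
β_P = Σ w_i β_i = 0.26×1.0877 + 0.18×1.1441 + 0.27×0.2338 + 0.29×1.1300 = 0.8796
E(R_P) = R_f + β_P × MRP = 5.76% + 0.8796 × 3.52% = 8.86%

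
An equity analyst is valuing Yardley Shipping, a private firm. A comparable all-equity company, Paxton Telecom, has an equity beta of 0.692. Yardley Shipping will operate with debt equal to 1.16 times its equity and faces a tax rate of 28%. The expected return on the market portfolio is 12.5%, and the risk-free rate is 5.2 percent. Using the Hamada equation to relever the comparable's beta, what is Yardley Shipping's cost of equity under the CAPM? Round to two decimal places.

β_L = β_U × [1 + (1 − t)(D/E)] = 0.692 × [1 + (1 − 0.28) × 1.16]
    = 0.692 × [1 + 0.72 × 1.16] = 0.692 × 1.8352 = 1.2700
MRP = 12.5% − 5.2% = 7.30%
E(R) = R_f + β_L × MRP = 5.2% + 1.2700 × 7.3% = 14.47%

14.47%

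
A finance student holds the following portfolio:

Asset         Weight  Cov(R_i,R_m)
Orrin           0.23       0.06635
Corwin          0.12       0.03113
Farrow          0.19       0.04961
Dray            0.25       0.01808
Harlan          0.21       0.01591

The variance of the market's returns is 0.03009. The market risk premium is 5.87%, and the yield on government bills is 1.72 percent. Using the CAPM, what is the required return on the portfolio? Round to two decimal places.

8.80%

β_Orrin = 0.06635 / 0.03009 = 2.2051
β_Corwin = 0.03113 / 0.03009 = 1.0346
β_Farrow = 0.04961 / 0.03009 = 1.6487
β_Dray = 0.01808 / 0.03009 = 0.6009
β_Harlan = 0.01591 / 0.03009 = 0.5287
β_P = Σ w_i β_i = 0.23×2.2051 + 0.12×1.0346 + 0.19×1.6487 + 0.25×0.6009 + 0.21×0.5287 = 1.2058
E(R_P) = R_f + β_P × MRP = 1.72% + 1.2058 × 5.87% = 8.80%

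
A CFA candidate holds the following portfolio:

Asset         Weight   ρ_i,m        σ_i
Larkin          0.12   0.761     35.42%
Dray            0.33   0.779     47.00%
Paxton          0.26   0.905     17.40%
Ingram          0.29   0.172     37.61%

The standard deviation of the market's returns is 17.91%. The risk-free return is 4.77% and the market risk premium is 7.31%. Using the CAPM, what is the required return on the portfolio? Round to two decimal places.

β_Larkin = 0.761 × 35.42% / 17.91% = 1.5050
β_Dray = 0.779 × 47.00% / 17.91% = 2.0443
β_Paxton = 0.905 × 17.40% / 17.91% = 0.8792
β_Ingram = 0.172 × 37.61% / 17.91% = 0.3612
β_P = Σ w_i β_i = 0.12×1.5050 + 0.33×2.0443 + 0.26×0.8792 + 0.29×0.3612 = 1.1886
E(R_P) = R_f + β_P × MRP = 4.77% + 1.1886 × 7.31% = 13.46%

13.46%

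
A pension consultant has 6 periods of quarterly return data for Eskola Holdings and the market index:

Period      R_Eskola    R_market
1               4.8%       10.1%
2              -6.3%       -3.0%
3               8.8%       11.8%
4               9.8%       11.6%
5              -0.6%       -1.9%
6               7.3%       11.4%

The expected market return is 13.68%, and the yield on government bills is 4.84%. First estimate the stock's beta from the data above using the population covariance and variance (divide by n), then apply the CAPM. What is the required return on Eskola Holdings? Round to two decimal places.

Mean R_i = (4.8 − 6.3 + 8.8 + 9.8 − 0.6 + 7.3) / 6 = 3.9667%
Mean R_m = (10.1 − 3.0 + 11.8 + 11.6 − 1.9 + 11.4) / 6 = 6.6667%
Σ(R_i − R̄_i)(R_m − R̄_m) = 210.5933  ⇒  Cov = 210.5933 / 6 = 35.0989
Σ(R_m − R̄_m)² = 251.7133  ⇒  Var(R_m) = 251.7133 / 6 = 41.9522
β = Cov / Var(R_m) = 35.0989 / 41.9522 = 0.8366
MRP = 13.68% − 4.84% = 8.84%
E(R) = R_f + β × MRP = 4.84% + 0.8366 × 8.84% = 12.24%

12.24%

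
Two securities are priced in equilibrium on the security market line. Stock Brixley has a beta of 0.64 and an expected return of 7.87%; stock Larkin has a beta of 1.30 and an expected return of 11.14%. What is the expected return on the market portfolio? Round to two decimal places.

9.65%

Both satisfy E(R) = R_f + β·MRP, so the slope of the SML is
MRP = (11.14% − 7.87%) / (1.30 − 0.64) = 3.27% / 0.66 = 4.9545%
R_f = E(R_Brixley) − β_Brixley·MRP = 7.87% − 0.64 × 4.9545% = 4.6991%
E(R_m) = R_f + MRP = 4.6991% + 4.9545% = 9.65%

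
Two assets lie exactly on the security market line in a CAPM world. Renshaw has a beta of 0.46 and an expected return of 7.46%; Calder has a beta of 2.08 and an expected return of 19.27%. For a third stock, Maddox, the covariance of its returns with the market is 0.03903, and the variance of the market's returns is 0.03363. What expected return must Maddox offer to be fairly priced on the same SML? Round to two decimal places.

12.57%

MRP = (19.27% − 7.46%) / (2.08 − 0.46) = 7.2901%
R_f = 7.46% − 0.46 × 7.2901% = 4.1066%
β_Maddox = Cov / Var(R_m) = 0.03903 / 0.03363 = 1.1606
E(R_Maddox) = R_f + β × MRP = 4.1066% + 1.1606 × 7.2901% = 12.57%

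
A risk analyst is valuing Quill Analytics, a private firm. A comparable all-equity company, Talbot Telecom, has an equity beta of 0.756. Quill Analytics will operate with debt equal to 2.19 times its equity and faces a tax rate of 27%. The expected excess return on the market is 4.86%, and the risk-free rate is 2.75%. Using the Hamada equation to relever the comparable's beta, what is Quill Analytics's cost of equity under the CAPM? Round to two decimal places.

12.30%

β_L = β_U × [1 + (1 − t)(D/E)] = 0.756 × [1 + (1 − 0.27) × 2.19]
    = 0.756 × [1 + 0.73 × 2.19] = 0.756 × 2.5987 = 1.9646
E(R) = R_f + β_L × MRP = 2.75% + 1.9646 × 4.86% = 12.30%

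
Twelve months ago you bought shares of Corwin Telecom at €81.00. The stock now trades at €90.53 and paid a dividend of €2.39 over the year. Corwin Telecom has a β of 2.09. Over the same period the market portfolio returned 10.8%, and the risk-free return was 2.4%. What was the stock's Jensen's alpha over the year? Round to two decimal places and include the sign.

-5.24%

Realised HPR = (P1 + D1 − P0) / P0 = (90.53 + 2.39 − 81.00) / 81.00 = 11.92 / 81.00 = 14.7160%
MRP = 10.8% − 2.4% = 8.40%
CAPM required = R_f + β·MRP = 2.4% + 2.09 × 8.4% = 19.9560%
α = realised − required = 14.7160% − 19.9560% = -5.24%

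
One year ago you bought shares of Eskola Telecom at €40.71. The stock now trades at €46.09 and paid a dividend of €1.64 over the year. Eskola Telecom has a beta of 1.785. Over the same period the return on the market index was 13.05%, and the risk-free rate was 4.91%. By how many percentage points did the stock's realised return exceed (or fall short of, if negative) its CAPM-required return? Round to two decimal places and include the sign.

Realised HPR = (P1 + D1 − P0) / P0 = (46.09 + 1.64 − 40.71) / 40.71 = 7.02 / 40.71 = 17.2439%
MRP = 13.05% − 4.91% = 8.14%
CAPM required = R_f + β·MRP = 4.91% + 1.785 × 8.14% = 19.43990%
α = realised − required = 17.2439% − 19.43990% = -2.20%

-2.20%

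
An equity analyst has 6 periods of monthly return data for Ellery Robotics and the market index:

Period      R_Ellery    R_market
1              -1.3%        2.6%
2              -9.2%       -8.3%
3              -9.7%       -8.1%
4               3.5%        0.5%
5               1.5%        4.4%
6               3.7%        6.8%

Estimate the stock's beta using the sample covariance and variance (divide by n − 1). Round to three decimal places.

Mean R_i = (-1.3 − 9.2 − 9.7 + 3.5 + 1.5 + 3.7) / 6 = -1.9167%
Mean R_m = (2.6 − 8.3 − 8.1 + 0.5 + 4.4 + 6.8) / 6 = -0.3500%
Σ(R_i − R̄_i)(R_m − R̄_m) = 181.0350  ⇒  Cov = 181.0350 / 5 = 36.2070
Σ(R_m − R̄_m)² = 206.3750  ⇒  Var(R_m) = 206.3750 / 5 = 41.2750
β = Cov / Var(R_m) = 36.2070 / 41.2750 = 0.8772

0.877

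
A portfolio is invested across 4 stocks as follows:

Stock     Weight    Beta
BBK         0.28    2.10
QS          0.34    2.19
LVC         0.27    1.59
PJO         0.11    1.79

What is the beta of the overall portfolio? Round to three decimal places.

1.959

β_P = Σ w_i β_i = 0.28×2.10 + 0.34×2.19 + 0.27×1.59 + 0.11×1.79 = 1.9588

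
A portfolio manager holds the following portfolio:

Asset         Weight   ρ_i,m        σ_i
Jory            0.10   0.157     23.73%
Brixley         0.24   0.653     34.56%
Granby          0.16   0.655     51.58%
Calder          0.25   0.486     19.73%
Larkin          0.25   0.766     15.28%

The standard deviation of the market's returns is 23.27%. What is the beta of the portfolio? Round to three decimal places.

β_Jory = 0.157 × 23.73% / 23.27% = 0.1601
β_Brixley = 0.653 × 34.56% / 23.27% = 0.9698
β_Granby = 0.655 × 51.58% / 23.27% = 1.4519
β_Calder = 0.486 × 19.73% / 23.27% = 0.4121
β_Larkin = 0.766 × 15.28% / 23.27% = 0.5030
β_P = Σ w_i β_i = 0.10×0.1601 + 0.24×0.9698 + 0.16×1.4519 + 0.25×0.4121 + 0.25×0.5030 = 0.7098

0.710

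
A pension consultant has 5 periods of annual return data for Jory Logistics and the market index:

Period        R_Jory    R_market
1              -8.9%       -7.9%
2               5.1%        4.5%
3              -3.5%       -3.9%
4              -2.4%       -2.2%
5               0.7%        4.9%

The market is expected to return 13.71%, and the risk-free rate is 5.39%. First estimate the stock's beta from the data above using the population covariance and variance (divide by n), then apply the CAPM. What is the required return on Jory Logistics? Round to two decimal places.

Mean R_i = (-8.9 + 5.1 − 3.5 − 2.4 + 0.7) / 5 = -1.8000%
Mean R_m = (-7.9 + 4.5 − 3.9 − 2.2 + 4.9) / 5 = -0.9200%
Σ(R_i − R̄_i)(R_m − R̄_m) = 107.3400  ⇒  Cov = 107.3400 / 5 = 21.4680
Σ(R_m − R̄_m)² = 122.4880  ⇒  Var(R_m) = 122.4880 / 5 = 24.4976
β = Cov / Var(R_m) = 21.4680 / 24.4976 = 0.8763
MRP = 13.71% − 5.39% = 8.32%
E(R) = R_f + β × MRP = 5.39% + 0.8763 × 8.32% = 12.68%

12.68%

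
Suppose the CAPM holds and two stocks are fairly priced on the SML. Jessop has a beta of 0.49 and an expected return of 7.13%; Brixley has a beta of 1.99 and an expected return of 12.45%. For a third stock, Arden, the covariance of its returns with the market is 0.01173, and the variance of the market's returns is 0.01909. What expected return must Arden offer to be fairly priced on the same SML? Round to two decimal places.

7.57%

MRP = (12.45% − 7.13%) / (1.99 − 0.49) = 3.5467%
R_f = 7.13% − 0.49 × 3.5467% = 5.3921%
β_Arden = Cov / Var(R_m) = 0.01173 / 0.01909 = 0.6145
E(R_Arden) = R_f + β × MRP = 5.3921% + 0.6145 × 3.5467% = 7.57%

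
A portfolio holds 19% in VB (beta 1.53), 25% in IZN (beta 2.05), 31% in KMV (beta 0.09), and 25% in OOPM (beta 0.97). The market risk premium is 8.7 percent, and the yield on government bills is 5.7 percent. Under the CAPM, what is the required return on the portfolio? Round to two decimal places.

15.04%

β_P = Σ w_i β_i = 0.19×1.53 + 0.25×2.05 + 0.31×0.09 + 0.25×0.97 = 1.0736
E(R_P) = R_f + β_P × MRP = 5.7% + 1.0736 × 8.7% = 15.04%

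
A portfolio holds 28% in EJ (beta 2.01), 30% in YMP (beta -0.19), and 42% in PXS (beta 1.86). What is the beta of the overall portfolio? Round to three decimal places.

β_P = Σ w_i β_i = 0.28×2.01 + 0.30×-0.19 + 0.42×1.86 = 1.2870

1.287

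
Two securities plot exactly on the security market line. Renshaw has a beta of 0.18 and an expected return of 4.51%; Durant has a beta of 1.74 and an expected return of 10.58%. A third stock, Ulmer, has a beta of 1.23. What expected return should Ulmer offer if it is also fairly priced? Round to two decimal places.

MRP (SML slope) = (10.58% − 4.51%) / (1.74 − 0.18) = 6.07% / 1.56 = 3.8910%
R_f (intercept) = 4.51% − 0.18 × 3.8910% = 3.8096%
E(R_Ulmer) = R_f + β × MRP = 3.8096% + 1.23 × 3.8910% = 8.60%

8.60%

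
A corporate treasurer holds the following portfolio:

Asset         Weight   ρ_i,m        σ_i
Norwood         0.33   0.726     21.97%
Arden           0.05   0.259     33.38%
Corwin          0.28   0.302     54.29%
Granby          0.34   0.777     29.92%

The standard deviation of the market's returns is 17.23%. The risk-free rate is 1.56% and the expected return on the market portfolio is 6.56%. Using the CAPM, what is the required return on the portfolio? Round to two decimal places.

β_Norwood = 0.726 × 21.97% / 17.23% = 0.9257
β_Arden = 0.259 × 33.38% / 17.23% = 0.5018
β_Corwin = 0.302 × 54.29% / 17.23% = 0.9516
β_Granby = 0.777 × 29.92% / 17.23% = 1.3493
β_P = Σ w_i β_i = 0.33×0.9257 + 0.05×0.5018 + 0.28×0.9516 + 0.34×1.3493 = 1.0558
MRP = 6.56% − 1.56% = 5.00%
E(R_P) = R_f + β_P × MRP = 1.56% + 1.0558 × 5.00% = 6.84%

6.84%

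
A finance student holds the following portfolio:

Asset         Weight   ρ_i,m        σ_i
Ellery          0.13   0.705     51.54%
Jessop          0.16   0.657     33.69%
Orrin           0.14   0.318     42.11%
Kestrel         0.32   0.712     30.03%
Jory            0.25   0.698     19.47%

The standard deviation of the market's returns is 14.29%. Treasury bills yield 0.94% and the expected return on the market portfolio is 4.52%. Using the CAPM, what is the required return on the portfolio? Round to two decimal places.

6.05%

β_Ellery = 0.705 × 51.54% / 14.29% = 2.5427
β_Jessop = 0.657 × 33.69% / 14.29% = 1.5489
β_Orrin = 0.318 × 42.11% / 14.29% = 0.9371
β_Kestrel = 0.712 × 30.03% / 14.29% = 1.4962
β_Jory = 0.698 × 19.47% / 14.29% = 0.9510
β_P = Σ w_i β_i = 0.13×2.5427 + 0.16×1.5489 + 0.14×0.9371 + 0.32×1.4962 + 0.25×0.9510 = 1.4261
MRP = 4.52% − 0.94% = 3.58%
E(R_P) = R_f + β_P × MRP = 0.94% + 1.4261 × 3.58% = 6.05%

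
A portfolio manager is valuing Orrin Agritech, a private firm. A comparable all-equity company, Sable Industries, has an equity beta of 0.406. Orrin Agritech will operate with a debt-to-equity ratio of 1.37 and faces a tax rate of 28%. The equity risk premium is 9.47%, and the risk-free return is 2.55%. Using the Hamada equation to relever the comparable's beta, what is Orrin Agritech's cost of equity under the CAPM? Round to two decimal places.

β_L = β_U × [1 + (1 − t)(D/E)] = 0.406 × [1 + (1 − 0.28) × 1.37]
    = 0.406 × [1 + 0.72 × 1.37] = 0.406 × 1.9864 = 0.8065
E(R) = R_f + β_L × MRP = 2.55% + 0.8065 × 9.47% = 10.19%

10.19%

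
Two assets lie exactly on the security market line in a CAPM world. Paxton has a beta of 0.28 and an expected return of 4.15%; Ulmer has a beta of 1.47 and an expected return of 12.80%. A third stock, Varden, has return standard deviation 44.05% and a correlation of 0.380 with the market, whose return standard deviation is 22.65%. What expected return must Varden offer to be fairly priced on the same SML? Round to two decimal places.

MRP = (12.80% − 4.15%) / (1.47 − 0.28) = 7.2689%
R_f = 4.15% − 0.28 × 7.2689% = 2.1147%
β_Varden = ρ·σ_i/σ_m = 0.380 × 44.05 / 22.65 = 0.7390
E(R_Varden) = R_f + β × MRP = 2.1147% + 0.7390 × 7.2689% = 7.49%

7.49%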